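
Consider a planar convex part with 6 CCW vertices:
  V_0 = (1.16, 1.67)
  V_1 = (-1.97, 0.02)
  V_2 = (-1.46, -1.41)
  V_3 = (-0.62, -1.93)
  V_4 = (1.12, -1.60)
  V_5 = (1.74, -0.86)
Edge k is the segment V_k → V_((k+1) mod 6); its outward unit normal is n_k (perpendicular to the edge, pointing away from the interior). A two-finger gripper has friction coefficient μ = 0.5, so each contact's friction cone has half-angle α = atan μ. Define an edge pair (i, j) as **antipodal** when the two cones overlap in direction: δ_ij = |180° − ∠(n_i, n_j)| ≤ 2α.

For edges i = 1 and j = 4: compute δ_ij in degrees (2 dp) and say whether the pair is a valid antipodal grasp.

δ = 59.59°, invalid

α = atan 0.5 = 26.57°;  2α = 53.13°
edge 1: e_1 = (+0.51, -1.43);  n_1 = (-0.9419, -0.3359)
edge 4: e_4 = (+0.62, +0.74);  n_4 = (+0.7665, -0.6422)
∠(n_1, n_4) = 120.41°
δ = |180° − 120.41°| = 59.59°
59.59° > 2α = 53.13°  →  invalid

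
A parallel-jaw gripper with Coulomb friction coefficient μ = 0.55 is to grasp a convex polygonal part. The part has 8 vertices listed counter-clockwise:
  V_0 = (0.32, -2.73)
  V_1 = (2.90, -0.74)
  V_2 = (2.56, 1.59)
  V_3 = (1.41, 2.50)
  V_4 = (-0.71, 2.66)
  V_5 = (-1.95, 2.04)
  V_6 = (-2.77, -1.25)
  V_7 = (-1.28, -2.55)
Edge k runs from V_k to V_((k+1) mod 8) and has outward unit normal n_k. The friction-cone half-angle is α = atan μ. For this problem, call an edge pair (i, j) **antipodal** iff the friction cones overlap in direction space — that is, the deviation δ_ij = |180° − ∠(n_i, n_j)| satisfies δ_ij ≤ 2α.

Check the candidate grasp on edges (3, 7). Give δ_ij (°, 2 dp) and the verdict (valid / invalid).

δ = 2.10°, valid

α = atan 0.55 = 28.81°;  2α = 57.62°
edge 3: e_3 = (-2.12, +0.16);  n_3 = (+0.0753, +0.9972)
edge 7: e_7 = (+1.60, -0.18);  n_7 = (-0.1118, -0.9937)
∠(n_3, n_7) = 177.90°
δ = |180° − 177.90°| = 2.10°
2.10° ≤ 2α = 57.62°  →  valid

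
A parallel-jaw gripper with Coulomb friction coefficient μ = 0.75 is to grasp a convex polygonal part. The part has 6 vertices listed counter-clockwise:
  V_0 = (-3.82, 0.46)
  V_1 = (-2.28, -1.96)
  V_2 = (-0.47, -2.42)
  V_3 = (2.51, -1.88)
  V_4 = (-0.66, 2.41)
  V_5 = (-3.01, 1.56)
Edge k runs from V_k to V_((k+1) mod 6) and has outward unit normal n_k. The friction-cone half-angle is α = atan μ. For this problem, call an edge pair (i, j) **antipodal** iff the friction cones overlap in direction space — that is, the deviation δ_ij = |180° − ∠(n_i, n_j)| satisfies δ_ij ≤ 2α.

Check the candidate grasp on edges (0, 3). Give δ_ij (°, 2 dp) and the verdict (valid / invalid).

δ = 3.99°, valid

α = atan 0.75 = 36.87°;  2α = 73.74°
edge 0: e_0 = (+1.54, -2.42);  n_0 = (-0.8437, -0.5369)
edge 3: e_3 = (-3.17, +4.29);  n_3 = (+0.8043, +0.5943)
∠(n_0, n_3) = 176.01°
δ = |180° − 176.01°| = 3.99°
3.99° ≤ 2α = 73.74°  →  valid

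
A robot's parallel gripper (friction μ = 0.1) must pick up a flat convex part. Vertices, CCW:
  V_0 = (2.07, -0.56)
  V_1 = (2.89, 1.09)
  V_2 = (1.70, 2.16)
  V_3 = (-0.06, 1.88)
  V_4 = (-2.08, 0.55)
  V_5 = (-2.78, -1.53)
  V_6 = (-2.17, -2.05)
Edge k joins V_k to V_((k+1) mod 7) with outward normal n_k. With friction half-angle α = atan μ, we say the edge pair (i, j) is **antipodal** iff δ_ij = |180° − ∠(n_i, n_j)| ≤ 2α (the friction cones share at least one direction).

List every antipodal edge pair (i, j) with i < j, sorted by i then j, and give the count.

α = atan 0.1 = 5.71°;  2α = 11.42°
n_0 = (+0.8955, -0.4450)
n_1 = (+0.6686, +0.7436)
n_2 = (-0.1571, +0.9876)
n_3 = (-0.5499, +0.8352)
n_4 = (-0.9478, +0.3190)
n_5 = (-0.6487, -0.7610)
n_6 = (+0.3315, -0.9434)
  (0,1): δ = 105.53°  ·
  (0,2): δ = 54.53°  ·
  (0,3): δ = 30.21°  ·
  (0,4): δ = 7.83°  ✓
  (0,5): δ = 75.98°  ·
  (0,6): δ = 135.79°  ·
  (1,2): δ = 129.00°  ·
  (1,3): δ = 104.68°  ·
  (1,4): δ = 66.64°  ·
  (1,5): δ = 1.51°  ✓
  (1,6): δ = 61.32°  ·
  (2,3): δ = 155.68°  ·
  (2,4): δ = 117.64°  ·
  (2,5): δ = 49.49°  ·
  (2,6): δ = 10.32°  ✓
  (3,4): δ = 141.96°  ·
  (3,5): δ = 73.81°  ·
  (3,6): δ = 14.00°  ·
  (4,5): δ = 111.85°  ·
  (4,6): δ = 52.04°  ·
  (5,6): δ = 120.19°  ·
antipodal pairs: 3

count = 3; pairs: (0,4), (1,5), (2,6)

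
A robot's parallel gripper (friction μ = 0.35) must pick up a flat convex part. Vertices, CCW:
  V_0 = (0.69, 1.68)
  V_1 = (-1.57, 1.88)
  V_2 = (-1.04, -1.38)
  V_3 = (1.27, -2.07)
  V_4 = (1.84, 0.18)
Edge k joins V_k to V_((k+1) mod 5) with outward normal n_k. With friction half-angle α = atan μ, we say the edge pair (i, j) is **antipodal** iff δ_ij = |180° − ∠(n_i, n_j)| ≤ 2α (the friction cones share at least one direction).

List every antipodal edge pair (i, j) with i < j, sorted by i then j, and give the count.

count = 4; pairs: (0,2), (1,3), (1,4), (2,4)

α = atan 0.35 = 19.29°;  2α = 38.58°
n_0 = (+0.0882, +0.9961)
n_1 = (-0.9870, -0.1605)
n_2 = (-0.2862, -0.9582)
n_3 = (+0.9694, -0.2456)
n_4 = (+0.7936, +0.6084)
  (0,1): δ = 75.71°  ·
  (0,2): δ = 11.57°  ✓
  (0,3): δ = 80.84°  ·
  (0,4): δ = 132.53°  ·
  (1,2): δ = 115.87°  ·
  (1,3): δ = 23.45°  ✓
  (1,4): δ = 28.24°  ✓
  (2,3): δ = 87.58°  ·
  (2,4): δ = 35.89°  ✓
  (3,4): δ = 128.31°  ·
antipodal pairs: 4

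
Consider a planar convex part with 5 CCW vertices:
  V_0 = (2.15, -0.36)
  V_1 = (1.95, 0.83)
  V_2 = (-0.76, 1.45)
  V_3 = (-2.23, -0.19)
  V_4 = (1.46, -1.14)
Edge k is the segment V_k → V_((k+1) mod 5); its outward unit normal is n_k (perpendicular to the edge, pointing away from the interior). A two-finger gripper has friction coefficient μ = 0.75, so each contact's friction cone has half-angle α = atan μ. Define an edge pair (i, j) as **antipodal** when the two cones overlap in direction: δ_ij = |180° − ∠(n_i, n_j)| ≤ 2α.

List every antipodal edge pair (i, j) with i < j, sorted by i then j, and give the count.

α = atan 0.75 = 36.87°;  2α = 73.74°
n_0 = (+0.9862, +0.1657)
n_1 = (+0.2230, +0.9748)
n_2 = (-0.7446, +0.6675)
n_3 = (-0.2493, -0.9684)
n_4 = (+0.7490, -0.6626)
  (0,1): δ = 112.43°  ·
  (0,2): δ = 51.41°  ✓
  (0,3): δ = 66.02°  ✓
  (0,4): δ = 128.96°  ·
  (1,2): δ = 118.98°  ·
  (1,3): δ = 1.55°  ✓
  (1,4): δ = 61.39°  ✓
  (2,3): δ = 62.57°  ✓
  (2,4): δ = 0.37°  ✓
  (3,4): δ = 117.06°  ·
antipodal pairs: 6

count = 6; pairs: (0,2), (0,3), (1,3), (1,4), (2,3), (2,4)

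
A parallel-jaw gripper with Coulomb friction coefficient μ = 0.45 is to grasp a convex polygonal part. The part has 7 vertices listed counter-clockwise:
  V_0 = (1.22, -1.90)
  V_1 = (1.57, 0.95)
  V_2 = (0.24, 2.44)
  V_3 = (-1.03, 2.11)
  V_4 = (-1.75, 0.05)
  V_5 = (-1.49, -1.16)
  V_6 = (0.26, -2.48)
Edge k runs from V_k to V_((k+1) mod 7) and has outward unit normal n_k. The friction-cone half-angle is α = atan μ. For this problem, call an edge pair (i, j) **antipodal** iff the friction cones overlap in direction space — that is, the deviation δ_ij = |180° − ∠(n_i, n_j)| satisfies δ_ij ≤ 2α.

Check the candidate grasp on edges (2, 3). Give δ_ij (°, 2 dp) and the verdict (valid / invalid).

α = atan 0.45 = 24.23°;  2α = 48.46°
edge 2: e_2 = (-1.27, -0.33);  n_2 = (-0.2515, +0.9679)
edge 3: e_3 = (-0.72, -2.06);  n_3 = (-0.9440, +0.3299)
∠(n_2, n_3) = 56.17°
δ = |180° − 56.17°| = 123.83°
123.83° > 2α = 48.46°  →  invalid

δ = 123.83°, invalid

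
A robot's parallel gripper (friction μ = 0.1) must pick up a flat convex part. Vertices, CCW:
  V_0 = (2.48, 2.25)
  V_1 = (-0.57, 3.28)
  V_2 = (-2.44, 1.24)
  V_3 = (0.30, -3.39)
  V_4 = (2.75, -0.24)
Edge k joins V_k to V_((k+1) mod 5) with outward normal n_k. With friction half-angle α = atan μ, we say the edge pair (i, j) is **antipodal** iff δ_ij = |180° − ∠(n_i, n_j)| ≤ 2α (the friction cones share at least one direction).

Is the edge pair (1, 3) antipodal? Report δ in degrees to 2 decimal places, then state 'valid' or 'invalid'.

δ = 4.64°, valid

α = atan 0.1 = 5.71°;  2α = 11.42°
edge 1: e_1 = (-1.87, -2.04);  n_1 = (-0.7372, +0.6757)
edge 3: e_3 = (+2.45, +3.15);  n_3 = (+0.7894, -0.6139)
∠(n_1, n_3) = 175.36°
δ = |180° − 175.36°| = 4.64°
4.64° ≤ 2α = 11.42°  →  valid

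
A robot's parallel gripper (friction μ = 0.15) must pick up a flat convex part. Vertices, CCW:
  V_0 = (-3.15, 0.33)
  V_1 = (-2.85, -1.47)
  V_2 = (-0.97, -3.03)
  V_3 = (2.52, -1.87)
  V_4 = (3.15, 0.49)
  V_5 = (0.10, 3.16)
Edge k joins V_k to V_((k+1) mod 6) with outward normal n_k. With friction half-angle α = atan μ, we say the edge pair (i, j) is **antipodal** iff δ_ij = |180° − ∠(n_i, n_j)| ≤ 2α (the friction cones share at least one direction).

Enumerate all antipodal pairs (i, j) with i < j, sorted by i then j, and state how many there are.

α = atan 0.15 = 8.53°;  2α = 17.06°
n_0 = (-0.9864, -0.1644)
n_1 = (-0.6386, -0.7696)
n_2 = (+0.3154, -0.9490)
n_3 = (+0.9662, -0.2579)
n_4 = (+0.6587, +0.7524)
n_5 = (-0.6567, +0.7542)
  (0,1): δ = 139.15°  ·
  (0,2): δ = 81.08°  ·
  (0,3): δ = 24.41°  ·
  (0,4): δ = 39.34°  ·
  (0,5): δ = 121.59°  ·
  (1,2): δ = 121.93°  ·
  (1,3): δ = 65.26°  ·
  (1,4): δ = 1.51°  ✓
  (1,5): δ = 80.73°  ·
  (2,3): δ = 123.33°  ·
  (2,4): δ = 59.58°  ·
  (2,5): δ = 22.66°  ·
  (3,4): δ = 116.25°  ·
  (3,5): δ = 34.01°  ·
  (4,5): δ = 97.75°  ·
antipodal pairs: 1

count = 1; pairs: (1,4)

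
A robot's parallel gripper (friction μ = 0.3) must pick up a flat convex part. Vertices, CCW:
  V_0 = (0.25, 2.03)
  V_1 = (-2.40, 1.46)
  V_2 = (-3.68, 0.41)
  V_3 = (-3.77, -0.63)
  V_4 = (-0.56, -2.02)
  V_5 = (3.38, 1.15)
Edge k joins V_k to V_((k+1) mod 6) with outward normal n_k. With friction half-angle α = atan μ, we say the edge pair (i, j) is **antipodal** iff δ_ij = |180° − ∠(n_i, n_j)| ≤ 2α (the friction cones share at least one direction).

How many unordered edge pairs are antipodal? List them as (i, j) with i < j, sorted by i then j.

α = atan 0.3 = 16.70°;  2α = 33.40°
n_0 = (-0.2103, +0.9776)
n_1 = (-0.6342, +0.7731)
n_2 = (-0.9963, +0.0862)
n_3 = (-0.3974, -0.9177)
n_4 = (+0.6269, -0.7791)
n_5 = (+0.2707, +0.9627)
  (0,1): δ = 152.78°  ·
  (0,2): δ = 107.09°  ·
  (0,3): δ = 35.55°  ·
  (0,4): δ = 26.68°  ✓
  (0,5): δ = 152.16°  ·
  (1,2): δ = 134.31°  ·
  (1,3): δ = 62.78°  ·
  (1,4): δ = 0.54°  ✓
  (1,5): δ = 124.93°  ·
  (2,3): δ = 108.47°  ·
  (2,4): δ = 46.23°  ·
  (2,5): δ = 79.24°  ·
  (3,4): δ = 117.77°  ·
  (3,5): δ = 7.71°  ✓
  (4,5): δ = 54.52°  ·
antipodal pairs: 3

count = 3; pairs: (0,4), (1,4), (3,5)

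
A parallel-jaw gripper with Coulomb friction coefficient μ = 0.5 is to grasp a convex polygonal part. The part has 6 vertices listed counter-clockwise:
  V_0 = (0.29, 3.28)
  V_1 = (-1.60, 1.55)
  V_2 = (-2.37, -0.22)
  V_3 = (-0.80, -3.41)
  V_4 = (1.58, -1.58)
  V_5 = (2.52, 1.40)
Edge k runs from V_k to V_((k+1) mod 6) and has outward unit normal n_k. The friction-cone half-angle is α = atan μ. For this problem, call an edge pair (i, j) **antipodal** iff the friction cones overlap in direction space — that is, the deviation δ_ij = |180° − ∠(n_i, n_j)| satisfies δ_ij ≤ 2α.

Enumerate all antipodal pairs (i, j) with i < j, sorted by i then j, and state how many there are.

count = 6; pairs: (0,3), (0,4), (1,3), (1,4), (2,4), (2,5)

α = atan 0.5 = 26.57°;  2α = 53.13°
n_0 = (-0.6752, +0.7376)
n_1 = (-0.9170, +0.3989)
n_2 = (-0.8972, -0.4416)
n_3 = (+0.6095, -0.7927)
n_4 = (+0.9537, -0.3008)
n_5 = (+0.6446, +0.7646)
  (0,1): δ = 155.98°  ·
  (0,2): δ = 106.26°  ·
  (0,3): δ = 4.91°  ✓
  (0,4): δ = 30.02°  ✓
  (0,5): δ = 97.40°  ·
  (1,2): δ = 130.28°  ·
  (1,3): δ = 28.93°  ✓
  (1,4): δ = 6.00°  ✓
  (1,5): δ = 73.38°  ·
  (2,3): δ = 78.65°  ·
  (2,4): δ = 43.71°  ✓
  (2,5): δ = 23.66°  ✓
  (3,4): δ = 145.06°  ·
  (3,5): δ = 77.69°  ·
  (4,5): δ = 112.63°  ·
antipodal pairs: 6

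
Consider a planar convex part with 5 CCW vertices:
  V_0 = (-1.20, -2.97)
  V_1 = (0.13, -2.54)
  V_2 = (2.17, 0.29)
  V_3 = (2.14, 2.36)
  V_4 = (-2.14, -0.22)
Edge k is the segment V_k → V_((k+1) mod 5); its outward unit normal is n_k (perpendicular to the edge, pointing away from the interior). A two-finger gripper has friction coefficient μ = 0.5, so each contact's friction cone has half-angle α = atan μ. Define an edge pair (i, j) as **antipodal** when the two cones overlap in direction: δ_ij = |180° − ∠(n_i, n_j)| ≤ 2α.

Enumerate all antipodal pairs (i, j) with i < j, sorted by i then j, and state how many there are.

α = atan 0.5 = 26.57°;  2α = 53.13°
n_0 = (+0.3076, -0.9515)
n_1 = (+0.8112, -0.5848)
n_2 = (+0.9999, +0.0145)
n_3 = (-0.5163, +0.8564)
n_4 = (-0.9462, -0.3234)
  (0,1): δ = 143.70°  ·
  (0,2): δ = 107.09°  ·
  (0,3): δ = 13.17°  ✓
  (0,4): δ = 90.95°  ·
  (1,2): δ = 143.38°  ·
  (1,3): δ = 23.13°  ✓
  (1,4): δ = 54.66°  ·
  (2,3): δ = 59.75°  ·
  (2,4): δ = 18.04°  ✓
  (3,4): δ = 102.21°  ·
antipodal pairs: 3

count = 3; pairs: (0,3), (1,3), (2,4)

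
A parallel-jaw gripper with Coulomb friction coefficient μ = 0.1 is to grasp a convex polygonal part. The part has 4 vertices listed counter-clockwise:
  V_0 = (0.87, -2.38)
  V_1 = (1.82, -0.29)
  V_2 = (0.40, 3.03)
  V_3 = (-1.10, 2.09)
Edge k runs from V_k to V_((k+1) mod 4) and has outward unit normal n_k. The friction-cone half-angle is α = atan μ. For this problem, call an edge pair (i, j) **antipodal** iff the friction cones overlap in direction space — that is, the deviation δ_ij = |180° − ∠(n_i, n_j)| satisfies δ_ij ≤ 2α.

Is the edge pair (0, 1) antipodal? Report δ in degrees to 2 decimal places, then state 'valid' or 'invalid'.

α = atan 0.1 = 5.71°;  2α = 11.42°
edge 0: e_0 = (+0.95, +2.09);  n_0 = (+0.9104, -0.4138)
edge 1: e_1 = (-1.42, +3.32);  n_1 = (+0.9194, +0.3933)
∠(n_0, n_1) = 47.60°
δ = |180° − 47.60°| = 132.40°
132.40° > 2α = 11.42°  →  invalid

δ = 132.40°, invalid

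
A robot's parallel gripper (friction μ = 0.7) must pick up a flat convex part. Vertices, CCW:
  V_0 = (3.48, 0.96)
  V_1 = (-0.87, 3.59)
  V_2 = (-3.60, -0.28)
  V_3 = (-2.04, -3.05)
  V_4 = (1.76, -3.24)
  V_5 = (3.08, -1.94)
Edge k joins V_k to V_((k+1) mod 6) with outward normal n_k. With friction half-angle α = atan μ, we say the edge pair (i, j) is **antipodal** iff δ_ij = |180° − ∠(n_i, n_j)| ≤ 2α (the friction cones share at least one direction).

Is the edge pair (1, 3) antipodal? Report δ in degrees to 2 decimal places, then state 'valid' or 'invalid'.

δ = 57.66°, valid

α = atan 0.7 = 34.99°;  2α = 69.98°
edge 1: e_1 = (-2.73, -3.87);  n_1 = (-0.8171, +0.5764)
edge 3: e_3 = (+3.80, -0.19);  n_3 = (-0.0499, -0.9988)
∠(n_1, n_3) = 122.34°
δ = |180° − 122.34°| = 57.66°
57.66° ≤ 2α = 69.98°  →  valid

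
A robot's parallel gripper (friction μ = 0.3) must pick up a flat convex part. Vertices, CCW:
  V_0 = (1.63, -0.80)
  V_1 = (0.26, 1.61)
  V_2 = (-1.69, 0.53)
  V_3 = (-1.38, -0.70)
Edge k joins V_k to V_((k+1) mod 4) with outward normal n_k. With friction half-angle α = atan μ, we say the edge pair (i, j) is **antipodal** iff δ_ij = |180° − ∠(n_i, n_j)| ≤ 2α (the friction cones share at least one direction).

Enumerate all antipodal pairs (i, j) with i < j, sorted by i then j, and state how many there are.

α = atan 0.3 = 16.70°;  2α = 33.40°
n_0 = (+0.8694, +0.4942)
n_1 = (-0.4845, +0.8748)
n_2 = (-0.9697, -0.2444)
n_3 = (-0.0332, -0.9994)
  (0,1): δ = 90.64°  ·
  (0,2): δ = 15.47°  ✓
  (0,3): δ = 58.48°  ·
  (1,2): δ = 104.83°  ·
  (1,3): δ = 30.88°  ✓
  (2,3): δ = 106.05°  ·
antipodal pairs: 2

count = 2; pairs: (0,2), (1,3)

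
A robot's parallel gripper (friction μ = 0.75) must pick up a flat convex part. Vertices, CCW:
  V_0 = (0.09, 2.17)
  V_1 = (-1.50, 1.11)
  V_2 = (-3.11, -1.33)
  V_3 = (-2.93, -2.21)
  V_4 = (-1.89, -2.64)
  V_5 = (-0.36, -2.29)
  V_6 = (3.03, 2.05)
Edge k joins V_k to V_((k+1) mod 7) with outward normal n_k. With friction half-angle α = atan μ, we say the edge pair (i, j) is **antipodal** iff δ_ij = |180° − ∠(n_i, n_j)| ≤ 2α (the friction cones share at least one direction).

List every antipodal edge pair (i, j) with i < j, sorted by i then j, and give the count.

α = atan 0.75 = 36.87°;  2α = 73.74°
n_0 = (-0.5547, +0.8321)
n_1 = (-0.8347, +0.5507)
n_2 = (-0.9797, -0.2004)
n_3 = (-0.3821, -0.9241)
n_4 = (+0.2230, -0.9748)
n_5 = (+0.7881, -0.6156)
n_6 = (+0.0408, +0.9992)
  (0,1): δ = 157.11°  ·
  (0,2): δ = 112.13°  ·
  (0,3): δ = 56.15°  ✓
  (0,4): δ = 20.80°  ✓
  (0,5): δ = 18.32°  ✓
  (0,6): δ = 143.97°  ·
  (1,2): δ = 135.02°  ·
  (1,3): δ = 79.04°  ·
  (1,4): δ = 43.70°  ✓
  (1,5): δ = 4.58°  ✓
  (1,6): δ = 121.08°  ·
  (2,3): δ = 124.02°  ·
  (2,4): δ = 88.67°  ·
  (2,5): δ = 49.55°  ✓
  (2,6): δ = 76.10°  ·
  (3,4): δ = 144.65°  ·
  (3,5): δ = 105.53°  ·
  (3,6): δ = 20.13°  ✓
  (4,5): δ = 140.88°  ·
  (4,6): δ = 15.22°  ✓
  (5,6): δ = 54.34°  ✓
antipodal pairs: 9

count = 9; pairs: (0,3), (0,4), (0,5), (1,4), (1,5), (2,5), (3,6), (4,6), (5,6)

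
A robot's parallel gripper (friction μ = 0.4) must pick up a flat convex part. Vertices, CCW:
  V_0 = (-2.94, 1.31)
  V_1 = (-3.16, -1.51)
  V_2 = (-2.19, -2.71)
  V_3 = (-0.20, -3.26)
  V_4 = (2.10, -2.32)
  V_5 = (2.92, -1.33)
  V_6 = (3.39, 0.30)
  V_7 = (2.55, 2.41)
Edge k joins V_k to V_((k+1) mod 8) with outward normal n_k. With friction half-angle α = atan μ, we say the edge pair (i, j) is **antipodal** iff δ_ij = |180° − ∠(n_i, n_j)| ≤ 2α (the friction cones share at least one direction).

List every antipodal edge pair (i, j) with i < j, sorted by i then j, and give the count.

count = 7; pairs: (0,4), (0,5), (0,6), (1,6), (2,7), (3,7), (4,7)

α = atan 0.4 = 21.80°;  2α = 43.60°
n_0 = (-0.9970, +0.0778)
n_1 = (-0.7777, -0.6286)
n_2 = (-0.2664, -0.9639)
n_3 = (+0.3783, -0.9257)
n_4 = (+0.7701, -0.6379)
n_5 = (+0.9609, -0.2771)
n_6 = (+0.9291, +0.3699)
n_7 = (-0.1965, +0.9805)
  (0,1): δ = 136.59°  ·
  (0,2): δ = 100.99°  ·
  (0,3): δ = 63.31°  ·
  (0,4): δ = 35.17°  ✓
  (0,5): δ = 11.62°  ✓
  (0,6): δ = 26.17°  ✓
  (0,7): δ = 105.79°  ·
  (1,2): δ = 144.40°  ·
  (1,3): δ = 106.72°  ·
  (1,4): δ = 78.58°  ·
  (1,5): δ = 55.03°  ·
  (1,6): δ = 17.24°  ✓
  (1,7): δ = 62.38°  ·
  (2,3): δ = 142.32°  ·
  (2,4): δ = 114.18°  ·
  (2,5): δ = 90.63°  ·
  (2,6): δ = 52.84°  ·
  (2,7): δ = 26.78°  ✓
  (3,4): δ = 151.86°  ·
  (3,5): δ = 128.31°  ·
  (3,6): δ = 90.52°  ·
  (3,7): δ = 10.90°  ✓
  (4,5): δ = 156.45°  ·
  (4,6): δ = 118.66°  ·
  (4,7): δ = 39.04°  ✓
  (5,6): δ = 142.21°  ·
  (5,7): δ = 62.59°  ·
  (6,7): δ = 100.38°  ·
antipodal pairs: 7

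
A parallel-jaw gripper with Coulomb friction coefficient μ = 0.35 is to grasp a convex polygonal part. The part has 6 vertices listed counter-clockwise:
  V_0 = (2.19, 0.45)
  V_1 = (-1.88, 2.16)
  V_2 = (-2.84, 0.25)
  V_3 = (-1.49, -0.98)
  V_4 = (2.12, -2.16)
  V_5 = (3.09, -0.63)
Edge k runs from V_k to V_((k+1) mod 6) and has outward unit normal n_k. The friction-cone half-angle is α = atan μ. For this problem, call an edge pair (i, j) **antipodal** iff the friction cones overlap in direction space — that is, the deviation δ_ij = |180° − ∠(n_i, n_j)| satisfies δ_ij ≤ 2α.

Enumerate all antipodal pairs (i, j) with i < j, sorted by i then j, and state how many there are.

count = 5; pairs: (0,2), (0,3), (1,4), (2,5), (3,5)

α = atan 0.35 = 19.29°;  2α = 38.58°
n_0 = (+0.3873, +0.9219)
n_1 = (-0.8935, +0.4491)
n_2 = (-0.6735, -0.7392)
n_3 = (-0.3107, -0.9505)
n_4 = (+0.8446, -0.5354)
n_5 = (+0.7682, +0.6402)
  (0,1): δ = 93.90°  ·
  (0,2): δ = 19.55°  ✓
  (0,3): δ = 4.69°  ✓
  (0,4): δ = 80.42°  ·
  (0,5): δ = 152.60°  ·
  (1,2): δ = 105.65°  ·
  (1,3): δ = 81.42°  ·
  (1,4): δ = 5.69°  ✓
  (1,5): δ = 66.49°  ·
  (2,3): δ = 155.76°  ·
  (2,4): δ = 80.04°  ·
  (2,5): δ = 7.86°  ✓
  (3,4): δ = 104.27°  ·
  (3,5): δ = 32.09°  ✓
  (4,5): δ = 107.82°  ·
antipodal pairs: 5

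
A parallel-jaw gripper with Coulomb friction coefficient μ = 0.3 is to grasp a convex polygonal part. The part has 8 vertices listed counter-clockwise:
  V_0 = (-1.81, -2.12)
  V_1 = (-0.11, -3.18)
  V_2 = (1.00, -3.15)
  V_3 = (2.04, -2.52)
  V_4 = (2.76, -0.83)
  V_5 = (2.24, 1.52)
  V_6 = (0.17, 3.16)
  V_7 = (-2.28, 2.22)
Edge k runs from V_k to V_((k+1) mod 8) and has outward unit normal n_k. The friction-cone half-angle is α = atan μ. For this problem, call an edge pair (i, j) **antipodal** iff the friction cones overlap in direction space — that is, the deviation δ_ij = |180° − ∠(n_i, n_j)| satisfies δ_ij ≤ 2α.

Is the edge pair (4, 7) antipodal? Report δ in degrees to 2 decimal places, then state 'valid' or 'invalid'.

α = atan 0.3 = 16.70°;  2α = 33.40°
edge 4: e_4 = (-0.52, +2.35);  n_4 = (+0.9764, +0.2161)
edge 7: e_7 = (+0.47, -4.34);  n_7 = (-0.9942, -0.1077)
∠(n_4, n_7) = 173.70°
δ = |180° − 173.70°| = 6.30°
6.30° ≤ 2α = 33.40°  →  valid

δ = 6.30°, valid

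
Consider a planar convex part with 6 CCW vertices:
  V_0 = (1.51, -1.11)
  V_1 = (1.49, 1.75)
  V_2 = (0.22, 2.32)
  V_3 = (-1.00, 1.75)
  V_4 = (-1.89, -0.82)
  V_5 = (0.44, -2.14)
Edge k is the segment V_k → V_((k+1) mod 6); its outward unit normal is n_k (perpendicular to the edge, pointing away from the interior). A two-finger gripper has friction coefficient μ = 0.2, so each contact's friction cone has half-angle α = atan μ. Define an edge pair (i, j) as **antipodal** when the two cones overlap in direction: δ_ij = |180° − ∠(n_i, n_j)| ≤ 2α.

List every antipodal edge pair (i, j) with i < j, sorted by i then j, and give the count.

α = atan 0.2 = 11.31°;  2α = 22.62°
n_0 = (+1.0000, +0.0070)
n_1 = (+0.4095, +0.9123)
n_2 = (-0.4233, +0.9060)
n_3 = (-0.9449, +0.3272)
n_4 = (-0.4929, -0.8701)
n_5 = (+0.6935, -0.7204)
  (0,1): δ = 114.57°  ·
  (0,2): δ = 65.36°  ·
  (0,3): δ = 19.50°  ✓
  (0,4): δ = 60.07°  ·
  (0,5): δ = 133.51°  ·
  (1,2): δ = 130.79°  ·
  (1,3): δ = 84.93°  ·
  (1,4): δ = 5.36°  ✓
  (1,5): δ = 68.08°  ·
  (2,3): δ = 134.14°  ·
  (2,4): δ = 54.58°  ·
  (2,5): δ = 18.87°  ✓
  (3,4): δ = 100.43°  ·
  (3,5): δ = 26.99°  ·
  (4,5): δ = 106.56°  ·
antipodal pairs: 3

count = 3; pairs: (0,3), (1,4), (2,5)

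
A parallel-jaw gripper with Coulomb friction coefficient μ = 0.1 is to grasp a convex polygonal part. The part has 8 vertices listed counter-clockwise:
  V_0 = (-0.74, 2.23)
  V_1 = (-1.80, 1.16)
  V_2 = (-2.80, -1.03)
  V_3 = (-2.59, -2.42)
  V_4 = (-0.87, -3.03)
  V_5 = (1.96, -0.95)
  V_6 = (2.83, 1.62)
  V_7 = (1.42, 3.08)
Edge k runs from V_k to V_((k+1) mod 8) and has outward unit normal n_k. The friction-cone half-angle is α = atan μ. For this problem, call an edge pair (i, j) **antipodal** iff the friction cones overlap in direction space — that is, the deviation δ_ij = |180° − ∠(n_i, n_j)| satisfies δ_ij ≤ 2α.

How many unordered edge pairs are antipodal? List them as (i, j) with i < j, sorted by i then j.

α = atan 0.1 = 5.71°;  2α = 11.42°
n_0 = (-0.7104, +0.7038)
n_1 = (-0.9097, +0.4154)
n_2 = (-0.9888, -0.1494)
n_3 = (-0.3343, -0.9425)
n_4 = (+0.5922, -0.8058)
n_5 = (+0.9472, -0.3206)
n_6 = (+0.7193, +0.6947)
n_7 = (-0.3662, +0.9305)
  (0,1): δ = 159.81°  ·
  (0,2): δ = 126.68°  ·
  (0,3): δ = 64.80°  ·
  (0,4): δ = 8.95°  ✓
  (0,5): δ = 26.03°  ·
  (0,6): δ = 88.73°  ·
  (0,7): δ = 156.21°  ·
  (1,2): δ = 146.87°  ·
  (1,3): δ = 84.98°  ·
  (1,4): δ = 29.14°  ·
  (1,5): δ = 5.84°  ✓
  (1,6): δ = 68.54°  ·
  (1,7): δ = 136.02°  ·
  (2,3): δ = 118.12°  ·
  (2,4): δ = 62.28°  ·
  (2,5): δ = 27.29°  ·
  (2,6): δ = 35.41°  ·
  (2,7): δ = 102.89°  ·
  (3,4): δ = 124.16°  ·
  (3,5): δ = 89.17°  ·
  (3,6): δ = 26.47°  ·
  (3,7): δ = 41.01°  ·
  (4,5): δ = 145.02°  ·
  (4,6): δ = 82.31°  ·
  (4,7): δ = 14.83°  ·
  (5,6): δ = 117.30°  ·
  (5,7): δ = 49.82°  ·
  (6,7): δ = 112.52°  ·
antipodal pairs: 2

count = 2; pairs: (0,4), (1,5)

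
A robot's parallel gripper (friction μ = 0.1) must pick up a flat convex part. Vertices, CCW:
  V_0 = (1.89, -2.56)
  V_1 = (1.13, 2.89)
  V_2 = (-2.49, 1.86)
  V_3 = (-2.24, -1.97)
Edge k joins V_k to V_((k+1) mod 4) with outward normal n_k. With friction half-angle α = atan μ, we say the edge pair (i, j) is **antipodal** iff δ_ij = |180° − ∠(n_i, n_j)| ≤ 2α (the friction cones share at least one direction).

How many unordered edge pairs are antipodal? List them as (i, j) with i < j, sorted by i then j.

count = 1; pairs: (0,2)

α = atan 0.1 = 5.71°;  2α = 11.42°
n_0 = (+0.9904, +0.1381)
n_1 = (-0.2737, +0.9618)
n_2 = (-0.9979, -0.0651)
n_3 = (-0.1414, -0.9899)
  (0,1): δ = 82.06°  ·
  (0,2): δ = 4.20°  ✓
  (0,3): δ = 73.93°  ·
  (1,2): δ = 102.15°  ·
  (1,3): δ = 24.01°  ·
  (2,3): δ = 101.86°  ·
antipodal pairs: 1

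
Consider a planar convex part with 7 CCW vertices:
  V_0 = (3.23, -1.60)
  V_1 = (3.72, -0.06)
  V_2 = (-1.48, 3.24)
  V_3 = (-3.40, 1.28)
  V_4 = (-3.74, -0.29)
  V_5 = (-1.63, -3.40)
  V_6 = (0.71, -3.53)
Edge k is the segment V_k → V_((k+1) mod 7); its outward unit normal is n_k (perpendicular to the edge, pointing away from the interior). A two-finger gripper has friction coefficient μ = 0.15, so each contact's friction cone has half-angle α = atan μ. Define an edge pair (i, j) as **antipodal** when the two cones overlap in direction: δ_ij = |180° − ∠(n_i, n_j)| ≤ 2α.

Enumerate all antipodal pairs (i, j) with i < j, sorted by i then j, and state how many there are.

α = atan 0.15 = 8.53°;  2α = 17.06°
n_0 = (+0.9529, -0.3032)
n_1 = (+0.5358, +0.8443)
n_2 = (-0.7144, +0.6998)
n_3 = (-0.9773, +0.2117)
n_4 = (-0.8275, -0.5614)
n_5 = (-0.0555, -0.9985)
n_6 = (+0.6080, -0.7939)
  (0,1): δ = 104.75°  ·
  (0,2): δ = 26.76°  ·
  (0,3): δ = 5.43°  ✓
  (0,4): δ = 51.81°  ·
  (0,5): δ = 104.47°  ·
  (0,6): δ = 145.10°  ·
  (1,2): δ = 102.01°  ·
  (1,3): δ = 69.82°  ·
  (1,4): δ = 23.44°  ·
  (1,5): δ = 29.22°  ·
  (1,6): δ = 69.85°  ·
  (2,3): δ = 147.81°  ·
  (2,4): δ = 101.44°  ·
  (2,5): δ = 48.77°  ·
  (2,6): δ = 8.14°  ✓
  (3,4): δ = 133.63°  ·
  (3,5): δ = 80.96°  ·
  (3,6): δ = 40.33°  ·
  (4,5): δ = 127.34°  ·
  (4,6): δ = 86.71°  ·
  (5,6): δ = 139.37°  ·
antipodal pairs: 2

count = 2; pairs: (0,3), (2,6)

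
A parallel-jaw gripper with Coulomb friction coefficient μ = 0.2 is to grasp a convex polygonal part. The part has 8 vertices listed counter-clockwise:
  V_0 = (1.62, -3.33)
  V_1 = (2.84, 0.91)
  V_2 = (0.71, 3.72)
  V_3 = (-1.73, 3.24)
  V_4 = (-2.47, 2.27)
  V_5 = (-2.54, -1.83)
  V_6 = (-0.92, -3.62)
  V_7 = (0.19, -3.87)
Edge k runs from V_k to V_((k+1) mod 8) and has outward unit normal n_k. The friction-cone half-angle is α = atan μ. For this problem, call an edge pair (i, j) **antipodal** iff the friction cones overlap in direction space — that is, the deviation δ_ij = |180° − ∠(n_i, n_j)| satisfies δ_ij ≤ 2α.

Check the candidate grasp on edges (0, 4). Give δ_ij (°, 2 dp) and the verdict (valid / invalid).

α = atan 0.2 = 11.31°;  2α = 22.62°
edge 0: e_0 = (+1.22, +4.24);  n_0 = (+0.9610, -0.2765)
edge 4: e_4 = (-0.07, -4.10);  n_4 = (-0.9999, +0.0171)
∠(n_0, n_4) = 164.93°
δ = |180° − 164.93°| = 15.07°
15.07° ≤ 2α = 22.62°  →  valid

δ = 15.07°, valid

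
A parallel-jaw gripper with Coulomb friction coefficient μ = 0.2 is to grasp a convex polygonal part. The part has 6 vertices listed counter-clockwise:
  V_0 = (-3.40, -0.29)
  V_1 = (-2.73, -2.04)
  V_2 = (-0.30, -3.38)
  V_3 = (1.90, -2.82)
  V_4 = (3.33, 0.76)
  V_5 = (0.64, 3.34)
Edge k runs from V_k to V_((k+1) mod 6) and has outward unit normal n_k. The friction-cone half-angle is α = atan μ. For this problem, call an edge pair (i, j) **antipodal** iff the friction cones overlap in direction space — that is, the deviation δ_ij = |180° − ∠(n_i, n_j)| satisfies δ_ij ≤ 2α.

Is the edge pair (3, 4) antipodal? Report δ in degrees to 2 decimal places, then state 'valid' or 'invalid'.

α = atan 0.2 = 11.31°;  2α = 22.62°
edge 3: e_3 = (+1.43, +3.58);  n_3 = (+0.9287, -0.3709)
edge 4: e_4 = (-2.69, +2.58);  n_4 = (+0.6922, +0.7217)
∠(n_3, n_4) = 67.97°
δ = |180° − 67.97°| = 112.03°
112.03° > 2α = 22.62°  →  invalid

δ = 112.03°, invalid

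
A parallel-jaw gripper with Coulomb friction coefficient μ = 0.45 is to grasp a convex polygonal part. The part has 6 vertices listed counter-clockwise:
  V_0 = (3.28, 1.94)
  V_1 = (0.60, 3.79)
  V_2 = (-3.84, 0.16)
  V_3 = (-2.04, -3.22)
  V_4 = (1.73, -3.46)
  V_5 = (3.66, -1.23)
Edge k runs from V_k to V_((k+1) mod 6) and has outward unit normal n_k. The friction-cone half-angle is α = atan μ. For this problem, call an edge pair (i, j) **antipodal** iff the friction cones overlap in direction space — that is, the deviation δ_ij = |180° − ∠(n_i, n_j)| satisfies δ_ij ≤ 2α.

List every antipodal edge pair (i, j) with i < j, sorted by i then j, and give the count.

count = 5; pairs: (0,2), (0,3), (1,3), (1,4), (2,5)

α = atan 0.45 = 24.23°;  2α = 48.46°
n_0 = (+0.5681, +0.8230)
n_1 = (-0.6330, +0.7742)
n_2 = (-0.8826, -0.4700)
n_3 = (-0.0635, -0.9980)
n_4 = (+0.7561, -0.6544)
n_5 = (+0.9929, +0.1190)
  (0,1): δ = 106.11°  ·
  (0,2): δ = 27.35°  ✓
  (0,3): δ = 30.97°  ✓
  (0,4): δ = 83.74°  ·
  (0,5): δ = 131.45°  ·
  (1,2): δ = 101.23°  ·
  (1,3): δ = 42.91°  ✓
  (1,4): δ = 9.86°  ✓
  (1,5): δ = 57.57°  ·
  (2,3): δ = 121.68°  ·
  (2,4): δ = 68.91°  ·
  (2,5): δ = 21.20°  ✓
  (3,4): δ = 127.23°  ·
  (3,5): δ = 79.52°  ·
  (4,5): δ = 132.29°  ·
antipodal pairs: 5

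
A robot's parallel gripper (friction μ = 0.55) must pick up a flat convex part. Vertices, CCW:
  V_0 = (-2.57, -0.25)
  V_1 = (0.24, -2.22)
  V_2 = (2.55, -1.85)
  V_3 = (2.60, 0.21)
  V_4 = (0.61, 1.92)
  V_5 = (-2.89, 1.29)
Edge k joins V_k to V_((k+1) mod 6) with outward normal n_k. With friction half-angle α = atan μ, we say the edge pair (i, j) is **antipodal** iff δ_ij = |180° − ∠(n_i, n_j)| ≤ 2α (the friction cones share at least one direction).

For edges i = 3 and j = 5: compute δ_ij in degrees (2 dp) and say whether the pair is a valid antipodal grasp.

α = atan 0.55 = 28.81°;  2α = 57.62°
edge 3: e_3 = (-1.99, +1.71);  n_3 = (+0.6517, +0.7584)
edge 5: e_5 = (+0.32, -1.54);  n_5 = (-0.9791, -0.2034)
∠(n_3, n_5) = 142.41°
δ = |180° − 142.41°| = 37.59°
37.59° ≤ 2α = 57.62°  →  valid

δ = 37.59°, valid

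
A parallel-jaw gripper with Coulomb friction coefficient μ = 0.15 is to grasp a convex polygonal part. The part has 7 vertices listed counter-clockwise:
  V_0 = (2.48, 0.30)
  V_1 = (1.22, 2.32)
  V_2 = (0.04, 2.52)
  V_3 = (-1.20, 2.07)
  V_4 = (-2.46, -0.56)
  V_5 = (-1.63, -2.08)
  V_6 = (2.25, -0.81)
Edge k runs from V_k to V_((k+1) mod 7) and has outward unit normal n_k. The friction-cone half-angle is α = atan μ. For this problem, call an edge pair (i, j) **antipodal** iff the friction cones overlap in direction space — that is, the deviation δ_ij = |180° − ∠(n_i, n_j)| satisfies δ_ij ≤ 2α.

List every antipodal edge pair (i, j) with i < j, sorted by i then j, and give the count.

count = 3; pairs: (0,4), (2,5), (3,6)

α = atan 0.15 = 8.53°;  2α = 17.06°
n_0 = (+0.8485, +0.5292)
n_1 = (+0.1671, +0.9859)
n_2 = (-0.3411, +0.9400)
n_3 = (-0.9018, +0.4321)
n_4 = (-0.8777, -0.4793)
n_5 = (+0.3111, -0.9504)
n_6 = (+0.9792, -0.2029)
  (0,1): δ = 131.57°  ·
  (0,2): δ = 102.01°  ·
  (0,3): δ = 57.55°  ·
  (0,4): δ = 3.32°  ✓
  (0,5): δ = 76.17°  ·
  (0,6): δ = 136.34°  ·
  (1,2): δ = 150.43°  ·
  (1,3): δ = 105.98°  ·
  (1,4): δ = 51.74°  ·
  (1,5): δ = 27.74°  ·
  (1,6): δ = 87.91°  ·
  (2,3): δ = 135.54°  ·
  (2,4): δ = 81.31°  ·
  (2,5): δ = 1.82°  ✓
  (2,6): δ = 58.35°  ·
  (3,4): δ = 125.76°  ·
  (3,5): δ = 46.28°  ·
  (3,6): δ = 13.89°  ✓
  (4,5): δ = 100.51°  ·
  (4,6): δ = 40.34°  ·
  (5,6): δ = 119.83°  ·
antipodal pairs: 3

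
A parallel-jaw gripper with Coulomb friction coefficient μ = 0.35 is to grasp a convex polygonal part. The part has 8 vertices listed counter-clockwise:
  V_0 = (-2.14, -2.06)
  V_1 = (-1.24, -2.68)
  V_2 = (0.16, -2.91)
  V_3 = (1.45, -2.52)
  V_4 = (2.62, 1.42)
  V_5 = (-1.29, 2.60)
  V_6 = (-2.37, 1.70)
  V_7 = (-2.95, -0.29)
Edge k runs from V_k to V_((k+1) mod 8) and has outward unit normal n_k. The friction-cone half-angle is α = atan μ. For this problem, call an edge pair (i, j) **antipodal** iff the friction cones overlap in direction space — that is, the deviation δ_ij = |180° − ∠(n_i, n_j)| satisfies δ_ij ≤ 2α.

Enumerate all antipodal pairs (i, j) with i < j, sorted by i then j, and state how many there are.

count = 6; pairs: (0,4), (1,4), (2,4), (2,5), (3,5), (3,6)

α = atan 0.35 = 19.29°;  2α = 38.58°
n_0 = (-0.5673, -0.8235)
n_1 = (-0.1621, -0.9868)
n_2 = (+0.2894, -0.9572)
n_3 = (+0.9586, -0.2847)
n_4 = (+0.2889, +0.9574)
n_5 = (-0.6402, +0.7682)
n_6 = (-0.9601, +0.2798)
n_7 = (-0.9093, -0.4161)
  (0,1): δ = 154.77°  ·
  (0,2): δ = 128.62°  ·
  (0,3): δ = 71.98°  ·
  (0,4): δ = 17.77°  ✓
  (0,5): δ = 74.37°  ·
  (0,6): δ = 108.31°  ·
  (0,7): δ = 149.15°  ·
  (1,2): δ = 153.85°  ·
  (1,3): δ = 97.21°  ·
  (1,4): δ = 7.46°  ✓
  (1,5): δ = 49.14°  ·
  (1,6): δ = 83.08°  ·
  (1,7): δ = 123.92°  ·
  (2,3): δ = 123.36°  ·
  (2,4): δ = 33.61°  ✓
  (2,5): δ = 22.98°  ✓
  (2,6): δ = 56.93°  ·
  (2,7): δ = 97.77°  ·
  (3,4): δ = 90.25°  ·
  (3,5): δ = 33.66°  ✓
  (3,6): δ = 0.29°  ✓
  (3,7): δ = 41.13°  ·
  (4,5): δ = 123.40°  ·
  (4,6): δ = 89.46°  ·
  (4,7): δ = 48.62°  ·
  (5,6): δ = 146.05°  ·
  (5,7): δ = 105.22°  ·
  (6,7): δ = 139.16°  ·
antipodal pairs: 6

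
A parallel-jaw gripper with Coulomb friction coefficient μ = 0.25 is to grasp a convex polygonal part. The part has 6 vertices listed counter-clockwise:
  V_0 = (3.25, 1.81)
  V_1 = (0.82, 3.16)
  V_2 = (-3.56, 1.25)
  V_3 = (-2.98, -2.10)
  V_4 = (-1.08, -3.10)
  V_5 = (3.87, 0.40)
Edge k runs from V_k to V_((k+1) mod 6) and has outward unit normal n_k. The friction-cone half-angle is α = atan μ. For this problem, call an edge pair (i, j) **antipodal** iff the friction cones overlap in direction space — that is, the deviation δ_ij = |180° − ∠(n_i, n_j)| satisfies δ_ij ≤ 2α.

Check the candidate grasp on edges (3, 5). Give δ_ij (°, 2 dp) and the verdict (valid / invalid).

δ = 38.51°, invalid

α = atan 0.25 = 14.04°;  2α = 28.07°
edge 3: e_3 = (+1.90, -1.00);  n_3 = (-0.4657, -0.8849)
edge 5: e_5 = (-0.62, +1.41);  n_5 = (+0.9154, +0.4025)
∠(n_3, n_5) = 141.49°
δ = |180° − 141.49°| = 38.51°
38.51° > 2α = 28.07°  →  invalid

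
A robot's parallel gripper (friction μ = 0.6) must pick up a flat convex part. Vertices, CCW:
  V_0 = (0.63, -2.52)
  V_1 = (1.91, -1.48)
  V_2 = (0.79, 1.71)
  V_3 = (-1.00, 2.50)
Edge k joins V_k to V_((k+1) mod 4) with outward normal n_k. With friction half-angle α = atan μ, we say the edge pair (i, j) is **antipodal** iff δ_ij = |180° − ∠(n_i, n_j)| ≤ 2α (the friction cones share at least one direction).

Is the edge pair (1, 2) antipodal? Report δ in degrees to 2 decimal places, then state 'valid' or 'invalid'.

α = atan 0.6 = 30.96°;  2α = 61.93°
edge 1: e_1 = (-1.12, +3.19);  n_1 = (+0.9435, +0.3313)
edge 2: e_2 = (-1.79, +0.79);  n_2 = (+0.4038, +0.9149)
∠(n_1, n_2) = 46.84°
δ = |180° − 46.84°| = 133.16°
133.16° > 2α = 61.93°  →  invalid

δ = 133.16°, invalid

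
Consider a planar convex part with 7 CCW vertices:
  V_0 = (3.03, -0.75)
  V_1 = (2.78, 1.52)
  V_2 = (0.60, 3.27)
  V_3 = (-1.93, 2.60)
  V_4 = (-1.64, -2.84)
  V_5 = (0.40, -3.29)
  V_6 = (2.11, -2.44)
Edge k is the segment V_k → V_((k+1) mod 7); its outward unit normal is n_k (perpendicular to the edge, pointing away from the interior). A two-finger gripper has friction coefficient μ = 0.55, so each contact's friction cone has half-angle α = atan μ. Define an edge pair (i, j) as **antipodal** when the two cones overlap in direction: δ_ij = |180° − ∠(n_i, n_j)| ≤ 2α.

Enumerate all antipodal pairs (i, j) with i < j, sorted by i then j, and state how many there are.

α = atan 0.55 = 28.81°;  2α = 57.62°
n_0 = (+0.9940, +0.1095)
n_1 = (+0.6260, +0.7798)
n_2 = (-0.2560, +0.9667)
n_3 = (-0.9986, -0.0532)
n_4 = (-0.2154, -0.9765)
n_5 = (+0.4451, -0.8955)
n_6 = (+0.8783, -0.4781)
  (0,1): δ = 135.04°  ·
  (0,2): δ = 81.45°  ·
  (0,3): δ = 3.23°  ✓
  (0,4): δ = 71.28°  ·
  (0,5): δ = 110.15°  ·
  (0,6): δ = 145.15°  ·
  (1,2): δ = 126.41°  ·
  (1,3): δ = 48.19°  ✓
  (1,4): δ = 26.32°  ✓
  (1,5): δ = 65.19°  ·
  (1,6): δ = 100.19°  ·
  (2,3): δ = 101.78°  ·
  (2,4): δ = 27.27°  ✓
  (2,5): δ = 11.60°  ✓
  (2,6): δ = 46.60°  ✓
  (3,4): δ = 105.49°  ·
  (3,5): δ = 66.62°  ·
  (3,6): δ = 31.61°  ✓
  (4,5): δ = 141.13°  ·
  (4,6): δ = 106.12°  ·
  (5,6): δ = 144.99°  ·
antipodal pairs: 7

count = 7; pairs: (0,3), (1,3), (1,4), (2,4), (2,5), (2,6), (3,6)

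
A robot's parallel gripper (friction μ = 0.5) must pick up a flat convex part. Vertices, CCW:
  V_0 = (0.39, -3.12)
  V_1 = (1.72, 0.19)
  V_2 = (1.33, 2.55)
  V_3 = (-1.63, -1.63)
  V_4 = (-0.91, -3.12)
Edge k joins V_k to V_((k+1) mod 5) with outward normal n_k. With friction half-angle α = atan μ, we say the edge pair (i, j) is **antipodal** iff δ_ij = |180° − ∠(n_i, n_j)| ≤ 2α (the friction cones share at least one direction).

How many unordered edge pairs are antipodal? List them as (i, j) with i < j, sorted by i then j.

count = 4; pairs: (0,2), (0,3), (1,2), (1,3)

α = atan 0.5 = 26.57°;  2α = 53.13°
n_0 = (+0.9279, -0.3728)
n_1 = (+0.9866, +0.1630)
n_2 = (-0.8161, +0.5779)
n_3 = (-0.9004, -0.4351)
n_4 = (+0.0000, -1.0000)
  (0,1): δ = 148.73°  ·
  (0,2): δ = 13.41°  ✓
  (0,3): δ = 47.68°  ✓
  (0,4): δ = 111.89°  ·
  (1,2): δ = 44.69°  ✓
  (1,3): δ = 16.41°  ✓
  (1,4): δ = 80.62°  ·
  (2,3): δ = 118.91°  ·
  (2,4): δ = 54.70°  ·
  (3,4): δ = 115.79°  ·
antipodal pairs: 4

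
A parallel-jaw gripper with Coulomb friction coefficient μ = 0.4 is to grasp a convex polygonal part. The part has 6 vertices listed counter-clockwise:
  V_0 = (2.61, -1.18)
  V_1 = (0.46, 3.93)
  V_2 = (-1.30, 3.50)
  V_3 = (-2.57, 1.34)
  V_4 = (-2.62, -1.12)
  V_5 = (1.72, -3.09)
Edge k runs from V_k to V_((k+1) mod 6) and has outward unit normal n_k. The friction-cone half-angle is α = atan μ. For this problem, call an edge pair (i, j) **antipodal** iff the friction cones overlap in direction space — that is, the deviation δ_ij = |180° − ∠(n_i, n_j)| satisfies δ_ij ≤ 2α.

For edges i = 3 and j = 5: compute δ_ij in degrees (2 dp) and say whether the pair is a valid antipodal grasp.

α = atan 0.4 = 21.80°;  2α = 43.60°
edge 3: e_3 = (-0.05, -2.46);  n_3 = (-0.9998, +0.0203)
edge 5: e_5 = (+0.89, +1.91);  n_5 = (+0.9064, -0.4224)
∠(n_3, n_5) = 156.18°
δ = |180° − 156.18°| = 23.82°
23.82° ≤ 2α = 43.60°  →  valid

δ = 23.82°, valid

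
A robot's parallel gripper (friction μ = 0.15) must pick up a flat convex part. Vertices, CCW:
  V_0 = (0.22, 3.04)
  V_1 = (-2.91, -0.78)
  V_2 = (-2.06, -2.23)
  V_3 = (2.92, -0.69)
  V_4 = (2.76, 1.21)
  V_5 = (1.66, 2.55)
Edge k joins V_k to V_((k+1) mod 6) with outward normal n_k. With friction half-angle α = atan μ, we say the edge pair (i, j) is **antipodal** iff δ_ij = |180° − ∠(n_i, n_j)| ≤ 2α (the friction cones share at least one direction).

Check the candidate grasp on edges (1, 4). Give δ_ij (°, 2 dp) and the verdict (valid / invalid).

δ = 9.00°, valid

α = atan 0.15 = 8.53°;  2α = 17.06°
edge 1: e_1 = (+0.85, -1.45);  n_1 = (-0.8627, -0.5057)
edge 4: e_4 = (-1.10, +1.34);  n_4 = (+0.7729, +0.6345)
∠(n_1, n_4) = 171.00°
δ = |180° − 171.00°| = 9.00°
9.00° ≤ 2α = 17.06°  →  valid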